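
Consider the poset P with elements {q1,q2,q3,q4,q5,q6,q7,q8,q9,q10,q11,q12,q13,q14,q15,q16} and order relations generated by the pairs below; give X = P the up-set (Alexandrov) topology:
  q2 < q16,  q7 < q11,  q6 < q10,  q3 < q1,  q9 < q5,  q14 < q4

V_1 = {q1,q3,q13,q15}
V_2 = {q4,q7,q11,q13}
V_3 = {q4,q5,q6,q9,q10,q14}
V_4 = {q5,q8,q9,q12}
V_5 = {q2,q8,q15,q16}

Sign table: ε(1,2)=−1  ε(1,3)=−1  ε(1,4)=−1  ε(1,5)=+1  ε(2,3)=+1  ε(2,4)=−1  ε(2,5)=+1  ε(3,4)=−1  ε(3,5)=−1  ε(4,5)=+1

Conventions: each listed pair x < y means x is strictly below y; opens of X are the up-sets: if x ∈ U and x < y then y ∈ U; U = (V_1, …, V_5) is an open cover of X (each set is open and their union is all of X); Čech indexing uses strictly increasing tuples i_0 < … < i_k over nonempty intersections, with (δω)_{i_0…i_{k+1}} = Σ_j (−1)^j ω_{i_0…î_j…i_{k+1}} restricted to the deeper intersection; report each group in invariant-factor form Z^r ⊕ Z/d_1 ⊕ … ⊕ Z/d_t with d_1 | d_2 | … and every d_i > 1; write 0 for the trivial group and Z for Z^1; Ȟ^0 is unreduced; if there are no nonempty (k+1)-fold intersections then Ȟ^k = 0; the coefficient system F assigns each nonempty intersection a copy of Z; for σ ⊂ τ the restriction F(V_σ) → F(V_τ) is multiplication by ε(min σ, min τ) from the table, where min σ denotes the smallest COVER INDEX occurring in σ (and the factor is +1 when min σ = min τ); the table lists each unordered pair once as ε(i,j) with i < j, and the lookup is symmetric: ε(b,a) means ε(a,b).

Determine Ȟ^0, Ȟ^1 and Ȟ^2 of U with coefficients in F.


Ȟ^0 = Z, Ȟ^1 = Z, Ȟ^2 = 0

nerve simplices:
  V12={q13} V15={q15} V23={q4} V34={q5,q9} V45={q8}
C dims 5,5; δ0: rk 4, SNF 1^4
degree 0: 5−4−0 = 1 → Ȟ^0 ≅ Z
degree 1: 5−0−4 = 1 → Ȟ^1 ≅ Z
degree 2: 0−0−0 = 0 → Ȟ^2 ≅ 0


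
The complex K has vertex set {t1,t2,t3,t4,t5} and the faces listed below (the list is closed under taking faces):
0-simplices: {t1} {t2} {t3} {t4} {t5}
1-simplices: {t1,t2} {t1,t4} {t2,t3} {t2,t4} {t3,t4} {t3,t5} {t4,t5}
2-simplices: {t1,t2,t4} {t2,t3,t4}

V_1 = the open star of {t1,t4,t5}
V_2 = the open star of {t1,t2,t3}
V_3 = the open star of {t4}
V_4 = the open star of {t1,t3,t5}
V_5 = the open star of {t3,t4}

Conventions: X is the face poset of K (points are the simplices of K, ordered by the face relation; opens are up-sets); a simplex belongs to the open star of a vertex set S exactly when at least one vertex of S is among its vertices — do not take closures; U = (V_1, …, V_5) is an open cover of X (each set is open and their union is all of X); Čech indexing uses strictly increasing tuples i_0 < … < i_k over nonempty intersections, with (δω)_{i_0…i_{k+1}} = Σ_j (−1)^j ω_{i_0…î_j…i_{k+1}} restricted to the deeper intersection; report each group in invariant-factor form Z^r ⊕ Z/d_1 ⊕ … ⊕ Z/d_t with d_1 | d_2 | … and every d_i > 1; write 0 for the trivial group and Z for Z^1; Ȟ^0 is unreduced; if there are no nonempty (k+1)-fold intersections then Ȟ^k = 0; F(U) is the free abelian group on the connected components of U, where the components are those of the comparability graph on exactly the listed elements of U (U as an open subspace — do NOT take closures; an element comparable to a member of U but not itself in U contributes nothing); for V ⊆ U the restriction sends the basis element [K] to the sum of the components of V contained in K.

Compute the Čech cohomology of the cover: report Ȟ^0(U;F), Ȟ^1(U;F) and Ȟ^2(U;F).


nerve of the cover:
  V1={{t1},{t4},{t5},{t1,t2},{t1,t4},{t2,t4},{t3,t4},{t3,t5},{t4,t5},{t1,t2,t4},{t2,t3,t4}} V2={{t1},{t2},{t3},{t1,t2},{t1,t4},{t2,t3},{t2,t4},{t3,t4},{t3,t5},{t1,t2,t4},{t2,t3,t4}} V3={{t4},{t1,t4},{t2,t4},{t3,t4},{t4,t5},{t1,t2,t4},{t2,t3,t4}} V4={{t1},{t3},{t5},{t1,t2},{t1,t4},{t2,t3},{t3,t4},{t3,t5},{t4,t5},{t1,t2,t4},{t2,t3,t4}} V5={{t3},{t4},{t1,t4},{t2,t3},{t2,t4},{t3,t4},{t3,t5},{t4,t5},{t1,t2,t4},{t2,t3,t4}}
  V12={{t1},{t1,t2},{t1,t4},{t2,t4},{t3,t4},{t3,t5},{t1,t2,t4},{t2,t3,t4}} V13={{t4},{t1,t4},{t2,t4},{t3,t4},{t4,t5},{t1,t2,t4},{t2,t3,t4}} V14={{t1},{t5},{t1,t2},{t1,t4},{t3,t4},{t3,t5},{t4,t5},{t1,t2,t4},{t2,t3,t4}} V15={{t4},{t1,t4},{t2,t4},{t3,t4},{t3,t5},{t4,t5},{t1,t2,t4},{t2,t3,t4}} V23={{t1,t4},{t2,t4},{t3,t4},{t1,t2,t4},{t2,t3,t4}} V24={{t1},{t3},{t1,t2},{t1,t4},{t2,t3},{t3,t4},{t3,t5},{t1,t2,t4},{t2,t3,t4}} V25={{t3},{t1,t4},{t2,t3},{t2,t4},{t3,t4},{t3,t5},{t1,t2,t4},{t2,t3,t4}} V34={{t1,t4},{t3,t4},{t4,t5},{t1,t2,t4},{t2,t3,t4}} V35={{t4},{t1,t4},{t2,t4},{t3,t4},{t4,t5},{t1,t2,t4},{t2,t3,t4}} V45={{t3},{t1,t4},{t2,t3},{t3,t4},{t3,t5},{t4,t5},{t1,t2,t4},{t2,t3,t4}}
  V123={{t1,t4},{t2,t4},{t3,t4},{t1,t2,t4},{t2,t3,t4}} V124={{t1},{t1,t2},{t1,t4},{t3,t4},{t3,t5},{t1,t2,t4},{t2,t3,t4}} V125={{t1,t4},{t2,t4},{t3,t4},{t3,t5},{t1,t2,t4},{t2,t3,t4}} V134={{t1,t4},{t3,t4},{t4,t5},{t1,t2,t4},{t2,t3,t4}} V135={{t4},{t1,t4},{t2,t4},{t3,t4},{t4,t5},{t1,t2,t4},{t2,t3,t4}} V145={{t1,t4},{t3,t4},{t3,t5},{t4,t5},{t1,t2,t4},{t2,t3,t4}} V234={{t1,t4},{t3,t4},{t1,t2,t4},{t2,t3,t4}} V235={{t1,t4},{t2,t4},{t3,t4},{t1,t2,t4},{t2,t3,t4}} V245={{t3},{t1,t4},{t2,t3},{t3,t4},{t3,t5},{t1,t2,t4},{t2,t3,t4}} V345={{t1,t4},{t3,t4},{t4,t5},{t1,t2,t4},{t2,t3,t4}}
  V1234={{t1,t4},{t3,t4},{t1,t2,t4},{t2,t3,t4}} V1235={{t1,t4},{t2,t4},{t3,t4},{t1,t2,t4},{t2,t3,t4}} V1245={{t1,t4},{t3,t4},{t3,t5},{t1,t2,t4},{t2,t3,t4}} V1345={{t1,t4},{t3,t4},{t4,t5},{t1,t2,t4},{t2,t3,t4}} V2345={{t1,t4},{t3,t4},{t1,t2,t4},{t2,t3,t4}}
  V12345={{t1,t4},{t3,t4},{t1,t2,t4},{t2,t3,t4}}
components per intersection:
  V1: {{t1},{t4},{t5},{t1,t2},{t1,t4},{t2,t4},{t3,t4},{t3,t5},{t4,t5},{t1,t2,t4},{t2,t3,t4}}
  V2: {{t1},{t2},{t3},{t1,t2},{t1,t4},{t2,t3},{t2,t4},{t3,t4},{t3,t5},{t1,t2,t4},{t2,t3,t4}}
  V3: {{t4},{t1,t4},{t2,t4},{t3,t4},{t4,t5},{t1,t2,t4},{t2,t3,t4}}
  V4: {{t1},{t1,t2},{t1,t4},{t1,t2,t4}} {{t3},{t5},{t2,t3},{t3,t4},{t3,t5},{t4,t5},{t2,t3,t4}}
  V5: {{t3},{t4},{t1,t4},{t2,t3},{t2,t4},{t3,t4},{t3,t5},{t4,t5},{t1,t2,t4},{t2,t3,t4}}
  V12: {{t1},{t1,t2},{t1,t4},{t2,t4},{t3,t4},{t1,t2,t4},{t2,t3,t4}} {{t3,t5}}
  V13: {{t4},{t1,t4},{t2,t4},{t3,t4},{t4,t5},{t1,t2,t4},{t2,t3,t4}}
  V14: {{t1},{t1,t2},{t1,t4},{t1,t2,t4}} {{t5},{t3,t5},{t4,t5}} {{t3,t4},{t2,t3,t4}}
  V15: {{t4},{t1,t4},{t2,t4},{t3,t4},{t4,t5},{t1,t2,t4},{t2,t3,t4}} {{t3,t5}}
  V23: {{t1,t4},{t2,t4},{t3,t4},{t1,t2,t4},{t2,t3,t4}}
  V24: {{t1},{t1,t2},{t1,t4},{t1,t2,t4}} {{t3},{t2,t3},{t3,t4},{t3,t5},{t2,t3,t4}}
  V25: {{t3},{t1,t4},{t2,t3},{t2,t4},{t3,t4},{t3,t5},{t1,t2,t4},{t2,t3,t4}}
  V34: {{t1,t4},{t1,t2,t4}} {{t3,t4},{t2,t3,t4}} {{t4,t5}}
  V35: {{t4},{t1,t4},{t2,t4},{t3,t4},{t4,t5},{t1,t2,t4},{t2,t3,t4}}
  V45: {{t3},{t2,t3},{t3,t4},{t3,t5},{t2,t3,t4}} {{t1,t4},{t1,t2,t4}} {{t4,t5}}
  V123: {{t1,t4},{t2,t4},{t3,t4},{t1,t2,t4},{t2,t3,t4}}
  V124: {{t1},{t1,t2},{t1,t4},{t1,t2,t4}} {{t3,t4},{t2,t3,t4}} {{t3,t5}}
  V125: {{t1,t4},{t2,t4},{t3,t4},{t1,t2,t4},{t2,t3,t4}} {{t3,t5}}
  V134: {{t1,t4},{t1,t2,t4}} {{t3,t4},{t2,t3,t4}} {{t4,t5}}
  V135: {{t4},{t1,t4},{t2,t4},{t3,t4},{t4,t5},{t1,t2,t4},{t2,t3,t4}}
  V145: {{t1,t4},{t1,t2,t4}} {{t3,t4},{t2,t3,t4}} {{t3,t5}} {{t4,t5}}
  V234: {{t1,t4},{t1,t2,t4}} {{t3,t4},{t2,t3,t4}}
  V235: {{t1,t4},{t2,t4},{t3,t4},{t1,t2,t4},{t2,t3,t4}}
  V245: {{t3},{t2,t3},{t3,t4},{t3,t5},{t2,t3,t4}} {{t1,t4},{t1,t2,t4}}
  V345: {{t1,t4},{t1,t2,t4}} {{t3,t4},{t2,t3,t4}} {{t4,t5}}
  V1234: {{t1,t4},{t1,t2,t4}} {{t3,t4},{t2,t3,t4}}
  V1235: {{t1,t4},{t2,t4},{t3,t4},{t1,t2,t4},{t2,t3,t4}}
  V1245: {{t1,t4},{t1,t2,t4}} {{t3,t4},{t2,t3,t4}} {{t3,t5}}
  V1345: {{t1,t4},{t1,t2,t4}} {{t3,t4},{t2,t3,t4}} {{t4,t5}}
  V2345: {{t1,t4},{t1,t2,t4}} {{t3,t4},{t2,t3,t4}}
  V12345: {{t1,t4},{t1,t2,t4}} {{t3,t4},{t2,t3,t4}}
C dims 6,19,22,11; δ0: rk 5, SNF 1^5; δ1: rk 13, SNF 1^13; δ2: rk 9, SNF 1^9
Ȟ^0 = (6 − 5) − 0 = 1, so Ȟ^0 ≅ Z
Ȟ^1 = (19 − 13) − 5 = 1, so Ȟ^1 ≅ Z
Ȟ^2 = (22 − 9) − 13 = 0, so Ȟ^2 ≅ 0

Ȟ^0 = Z, Ȟ^1 = Z and Ȟ^2 = 0


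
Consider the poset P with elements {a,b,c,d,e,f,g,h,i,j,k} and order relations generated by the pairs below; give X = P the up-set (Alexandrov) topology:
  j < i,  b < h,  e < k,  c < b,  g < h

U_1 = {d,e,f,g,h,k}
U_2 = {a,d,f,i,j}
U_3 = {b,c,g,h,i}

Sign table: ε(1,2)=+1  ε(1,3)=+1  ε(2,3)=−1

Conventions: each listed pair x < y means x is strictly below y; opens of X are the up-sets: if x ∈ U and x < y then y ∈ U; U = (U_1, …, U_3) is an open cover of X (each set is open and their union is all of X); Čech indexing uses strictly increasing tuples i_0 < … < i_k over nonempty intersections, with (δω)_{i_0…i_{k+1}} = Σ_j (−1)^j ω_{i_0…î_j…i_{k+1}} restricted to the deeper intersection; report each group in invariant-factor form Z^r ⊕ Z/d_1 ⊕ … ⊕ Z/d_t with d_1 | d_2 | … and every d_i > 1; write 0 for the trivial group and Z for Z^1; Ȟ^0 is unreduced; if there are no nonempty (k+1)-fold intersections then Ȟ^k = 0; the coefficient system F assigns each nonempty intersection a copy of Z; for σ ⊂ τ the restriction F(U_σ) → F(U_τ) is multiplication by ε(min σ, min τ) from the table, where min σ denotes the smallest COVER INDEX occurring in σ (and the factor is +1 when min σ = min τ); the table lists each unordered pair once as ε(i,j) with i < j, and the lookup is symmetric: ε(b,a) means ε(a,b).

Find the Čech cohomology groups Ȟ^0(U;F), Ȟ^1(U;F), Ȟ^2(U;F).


Ȟ^0 = 0,  Ȟ^1 = Z/2,  Ȟ^2 = 0

nerve of the cover:
  U12={d,f} U13={g,h} U23={i}
C dims 3,3; δ0: rk 3, SNF 1^2·2
Ȟ^0 = (3 − 3) − 0 = 0, so Ȟ^0 ≅ 0
Ȟ^1 = (3 − 0) − 3 = 0 plus torsion [2], so Ȟ^1 ≅ Z/2
Ȟ^2 = (0 − 0) − 0 = 0, so Ȟ^2 ≅ 0


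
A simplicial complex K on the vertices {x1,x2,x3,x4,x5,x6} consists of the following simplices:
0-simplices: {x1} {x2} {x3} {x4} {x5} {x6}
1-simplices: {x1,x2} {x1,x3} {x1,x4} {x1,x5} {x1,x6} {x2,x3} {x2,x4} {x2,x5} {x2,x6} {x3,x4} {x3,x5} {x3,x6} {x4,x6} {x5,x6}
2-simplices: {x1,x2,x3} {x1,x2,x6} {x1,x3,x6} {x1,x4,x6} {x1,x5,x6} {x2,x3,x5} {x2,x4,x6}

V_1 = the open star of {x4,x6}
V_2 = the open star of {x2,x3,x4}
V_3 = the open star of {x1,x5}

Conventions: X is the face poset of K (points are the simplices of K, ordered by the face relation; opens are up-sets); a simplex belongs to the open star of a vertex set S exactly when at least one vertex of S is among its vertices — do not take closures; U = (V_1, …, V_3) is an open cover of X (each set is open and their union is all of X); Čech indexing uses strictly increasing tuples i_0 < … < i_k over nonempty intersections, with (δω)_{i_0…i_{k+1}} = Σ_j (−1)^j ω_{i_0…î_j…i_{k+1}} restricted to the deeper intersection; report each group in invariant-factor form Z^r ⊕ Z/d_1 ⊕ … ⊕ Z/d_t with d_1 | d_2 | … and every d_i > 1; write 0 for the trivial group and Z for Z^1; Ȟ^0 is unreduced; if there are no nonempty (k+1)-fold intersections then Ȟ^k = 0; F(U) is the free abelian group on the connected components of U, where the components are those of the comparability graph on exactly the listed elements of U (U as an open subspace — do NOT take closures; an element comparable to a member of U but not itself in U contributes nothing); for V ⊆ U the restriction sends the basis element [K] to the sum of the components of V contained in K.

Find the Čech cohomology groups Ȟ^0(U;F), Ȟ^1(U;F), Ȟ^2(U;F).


cover nerve:
  V1={{x4},{x6},{x1,x4},{x1,x6},{x2,x4},{x2,x6},{x3,x4},{x3,x6},{x4,x6},{x5,x6},{x1,x2,x6},{x1,x3,x6},{x1,x4,x6},{x1,x5,x6},{x2,x4,x6}} V2={{x2},{x3},{x4},{x1,x2},{x1,x3},{x1,x4},{x2,x3},{x2,x4},{x2,x5},{x2,x6},{x3,x4},{x3,x5},{x3,x6},{x4,x6},{x1,x2,x3},{x1,x2,x6},{x1,x3,x6},{x1,x4,x6},{x2,x3,x5},{x2,x4,x6}} V3={{x1},{x5},{x1,x2},{x1,x3},{x1,x4},{x1,x5},{x1,x6},{x2,x5},{x3,x5},{x5,x6},{x1,x2,x3},{x1,x2,x6},{x1,x3,x6},{x1,x4,x6},{x1,x5,x6},{x2,x3,x5}}
  V12={{x4},{x1,x4},{x2,x4},{x2,x6},{x3,x4},{x3,x6},{x4,x6},{x1,x2,x6},{x1,x3,x6},{x1,x4,x6},{x2,x4,x6}} V13={{x1,x4},{x1,x6},{x5,x6},{x1,x2,x6},{x1,x3,x6},{x1,x4,x6},{x1,x5,x6}} V23={{x1,x2},{x1,x3},{x1,x4},{x2,x5},{x3,x5},{x1,x2,x3},{x1,x2,x6},{x1,x3,x6},{x1,x4,x6},{x2,x3,x5}}
  V123={{x1,x4},{x1,x2,x6},{x1,x3,x6},{x1,x4,x6}}
components per intersection:
  V1: {{x4},{x6},{x1,x4},{x1,x6},{x2,x4},{x2,x6},{x3,x4},{x3,x6},{x4,x6},{x5,x6},{x1,x2,x6},{x1,x3,x6},{x1,x4,x6},{x1,x5,x6},{x2,x4,x6}}
  V2: {{x2},{x3},{x4},{x1,x2},{x1,x3},{x1,x4},{x2,x3},{x2,x4},{x2,x5},{x2,x6},{x3,x4},{x3,x5},{x3,x6},{x4,x6},{x1,x2,x3},{x1,x2,x6},{x1,x3,x6},{x1,x4,x6},{x2,x3,x5},{x2,x4,x6}}
  V3: {{x1},{x5},{x1,x2},{x1,x3},{x1,x4},{x1,x5},{x1,x6},{x2,x5},{x3,x5},{x5,x6},{x1,x2,x3},{x1,x2,x6},{x1,x3,x6},{x1,x4,x6},{x1,x5,x6},{x2,x3,x5}}
  V12: {{x4},{x1,x4},{x2,x4},{x2,x6},{x3,x4},{x4,x6},{x1,x2,x6},{x1,x4,x6},{x2,x4,x6}} {{x3,x6},{x1,x3,x6}}
  V13: {{x1,x4},{x1,x6},{x5,x6},{x1,x2,x6},{x1,x3,x6},{x1,x4,x6},{x1,x5,x6}}
  V23: {{x1,x2},{x1,x3},{x1,x2,x3},{x1,x2,x6},{x1,x3,x6}} {{x1,x4},{x1,x4,x6}} {{x2,x5},{x3,x5},{x2,x3,x5}}
  V123: {{x1,x4},{x1,x4,x6}} {{x1,x2,x6}} {{x1,x3,x6}}
C dims 3,6,3; δ0: rk 2, SNF 1^2; δ1: rk 3, SNF 1^3
Ȟ^0: (3−2)−0=1 ⇒ Z
Ȟ^1: (6−3)−2=1 ⇒ Z
Ȟ^2: (3−0)−3=0 ⇒ 0

Ȟ^0 ≅ Z, Ȟ^1 ≅ Z and Ȟ^2 ≅ 0


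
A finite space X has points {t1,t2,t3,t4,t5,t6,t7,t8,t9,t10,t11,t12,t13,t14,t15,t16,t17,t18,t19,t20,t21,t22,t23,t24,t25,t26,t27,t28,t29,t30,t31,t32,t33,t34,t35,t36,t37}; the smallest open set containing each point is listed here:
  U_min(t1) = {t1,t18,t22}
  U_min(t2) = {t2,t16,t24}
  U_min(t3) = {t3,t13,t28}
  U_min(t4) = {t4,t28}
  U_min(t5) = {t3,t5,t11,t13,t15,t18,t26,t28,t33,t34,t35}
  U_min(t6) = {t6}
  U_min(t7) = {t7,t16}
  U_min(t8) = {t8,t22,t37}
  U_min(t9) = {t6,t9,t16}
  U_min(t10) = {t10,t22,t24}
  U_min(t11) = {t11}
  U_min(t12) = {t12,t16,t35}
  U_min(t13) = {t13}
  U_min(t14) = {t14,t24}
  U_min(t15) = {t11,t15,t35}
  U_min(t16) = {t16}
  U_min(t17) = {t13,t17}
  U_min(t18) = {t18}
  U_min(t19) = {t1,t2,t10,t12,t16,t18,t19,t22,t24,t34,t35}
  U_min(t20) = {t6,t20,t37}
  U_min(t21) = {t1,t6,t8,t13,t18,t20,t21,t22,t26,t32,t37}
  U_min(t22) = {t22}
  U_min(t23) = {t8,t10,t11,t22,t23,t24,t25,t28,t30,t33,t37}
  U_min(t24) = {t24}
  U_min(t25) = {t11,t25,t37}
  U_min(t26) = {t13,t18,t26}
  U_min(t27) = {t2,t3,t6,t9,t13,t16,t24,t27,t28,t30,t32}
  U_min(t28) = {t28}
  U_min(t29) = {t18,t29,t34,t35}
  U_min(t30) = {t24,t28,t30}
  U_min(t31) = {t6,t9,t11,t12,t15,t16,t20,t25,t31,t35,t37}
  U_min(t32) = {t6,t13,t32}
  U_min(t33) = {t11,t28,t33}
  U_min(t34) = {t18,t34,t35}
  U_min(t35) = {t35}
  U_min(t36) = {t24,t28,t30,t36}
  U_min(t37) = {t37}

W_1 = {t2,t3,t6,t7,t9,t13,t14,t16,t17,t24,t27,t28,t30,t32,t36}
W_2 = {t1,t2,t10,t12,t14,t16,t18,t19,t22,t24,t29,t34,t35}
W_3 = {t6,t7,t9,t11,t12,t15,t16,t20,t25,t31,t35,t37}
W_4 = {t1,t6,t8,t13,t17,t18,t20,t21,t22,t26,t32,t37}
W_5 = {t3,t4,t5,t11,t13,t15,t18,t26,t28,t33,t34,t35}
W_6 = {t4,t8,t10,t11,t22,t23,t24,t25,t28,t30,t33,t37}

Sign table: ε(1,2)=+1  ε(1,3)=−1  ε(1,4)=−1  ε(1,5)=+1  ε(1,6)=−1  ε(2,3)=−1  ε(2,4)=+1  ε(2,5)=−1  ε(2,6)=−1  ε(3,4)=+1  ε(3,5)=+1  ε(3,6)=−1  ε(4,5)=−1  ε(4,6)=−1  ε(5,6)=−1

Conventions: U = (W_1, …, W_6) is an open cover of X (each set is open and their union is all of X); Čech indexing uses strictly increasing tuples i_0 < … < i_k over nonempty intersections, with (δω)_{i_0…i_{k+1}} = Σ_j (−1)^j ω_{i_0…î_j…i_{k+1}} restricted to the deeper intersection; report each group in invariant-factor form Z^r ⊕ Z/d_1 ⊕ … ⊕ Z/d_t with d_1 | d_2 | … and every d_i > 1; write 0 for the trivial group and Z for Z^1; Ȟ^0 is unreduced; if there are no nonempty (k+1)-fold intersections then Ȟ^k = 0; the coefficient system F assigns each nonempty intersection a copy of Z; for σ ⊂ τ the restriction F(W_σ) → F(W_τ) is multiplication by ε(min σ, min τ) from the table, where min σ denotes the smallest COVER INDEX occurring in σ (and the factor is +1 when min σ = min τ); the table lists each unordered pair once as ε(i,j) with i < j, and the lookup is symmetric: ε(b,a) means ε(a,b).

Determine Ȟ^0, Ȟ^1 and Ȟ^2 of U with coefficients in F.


Ȟ^0 = 0; Ȟ^1 = Z/2; Ȟ^2 = Z

cover nerve:
  W12={t2,t14,t16,t24} W13={t6,t7,t9,t16} W14={t6,t13,t17,t32} W15={t3,t13,t28} W16={t24,t28,t30} W23={t12,t16,t35} W24={t1,t18,t22} W25={t18,t34,t35} W26={t10,t22,t24} W34={t6,t20,t37} W35={t11,t15,t35} W36={t11,t25,t37} W45={t13,t18,t26} W46={t8,t22,t37} W56={t4,t11,t28,t33}
  W123={t16} W126={t24} W134={t6} W145={t13} W156={t28} W235={t35} W245={t18} W246={t22} W346={t37} W356={t11}
C dims 6,15,10; δ0: rk 6, SNF 1^5·2; δ1: rk 9, SNF 1^9
Ȟ^0: (6−6)−0=0 ⇒ 0
Ȟ^1: (15−9)−6=0 plus torsion [2] ⇒ Z/2
Ȟ^2: (10−0)−9=1 ⇒ Z


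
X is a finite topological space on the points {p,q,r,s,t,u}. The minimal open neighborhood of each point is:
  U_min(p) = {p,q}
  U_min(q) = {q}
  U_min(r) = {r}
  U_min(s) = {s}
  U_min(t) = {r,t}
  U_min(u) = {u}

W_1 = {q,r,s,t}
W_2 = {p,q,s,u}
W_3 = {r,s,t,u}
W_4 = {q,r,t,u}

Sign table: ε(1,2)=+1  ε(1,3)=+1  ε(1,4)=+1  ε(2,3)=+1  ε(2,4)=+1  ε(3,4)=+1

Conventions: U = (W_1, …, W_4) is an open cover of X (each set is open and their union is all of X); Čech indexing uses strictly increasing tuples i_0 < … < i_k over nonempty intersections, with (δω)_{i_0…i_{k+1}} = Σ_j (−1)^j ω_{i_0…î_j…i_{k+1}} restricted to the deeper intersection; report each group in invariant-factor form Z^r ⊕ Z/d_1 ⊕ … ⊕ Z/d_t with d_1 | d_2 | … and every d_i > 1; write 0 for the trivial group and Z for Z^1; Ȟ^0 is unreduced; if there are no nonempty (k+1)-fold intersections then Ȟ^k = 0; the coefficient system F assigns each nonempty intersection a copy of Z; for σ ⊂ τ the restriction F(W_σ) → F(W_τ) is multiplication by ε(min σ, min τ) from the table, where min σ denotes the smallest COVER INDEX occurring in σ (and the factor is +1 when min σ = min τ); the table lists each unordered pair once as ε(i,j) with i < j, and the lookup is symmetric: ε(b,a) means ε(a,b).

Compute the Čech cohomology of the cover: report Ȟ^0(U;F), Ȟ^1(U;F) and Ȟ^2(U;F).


intersection data:
  W12={q,s} W13={r,s,t} W14={q,r,t} W23={s,u} W24={q,u} W34={r,t,u}
  W123={s} W124={q} W134={r,t} W234={u}
C dims 4,6,4; δ0: rk 3, SNF 1^3; δ1: rk 3, SNF 1^3
Ȟ^0 = (4 − 3) − 0 = 1, so Ȟ^0 ≅ Z
Ȟ^1 = (6 − 3) − 3 = 0, so Ȟ^1 ≅ 0
Ȟ^2 = (4 − 0) − 3 = 1, so Ȟ^2 ≅ Z

Ȟ^0 ≅ Z; Ȟ^1 ≅ 0; Ȟ^2 ≅ Z


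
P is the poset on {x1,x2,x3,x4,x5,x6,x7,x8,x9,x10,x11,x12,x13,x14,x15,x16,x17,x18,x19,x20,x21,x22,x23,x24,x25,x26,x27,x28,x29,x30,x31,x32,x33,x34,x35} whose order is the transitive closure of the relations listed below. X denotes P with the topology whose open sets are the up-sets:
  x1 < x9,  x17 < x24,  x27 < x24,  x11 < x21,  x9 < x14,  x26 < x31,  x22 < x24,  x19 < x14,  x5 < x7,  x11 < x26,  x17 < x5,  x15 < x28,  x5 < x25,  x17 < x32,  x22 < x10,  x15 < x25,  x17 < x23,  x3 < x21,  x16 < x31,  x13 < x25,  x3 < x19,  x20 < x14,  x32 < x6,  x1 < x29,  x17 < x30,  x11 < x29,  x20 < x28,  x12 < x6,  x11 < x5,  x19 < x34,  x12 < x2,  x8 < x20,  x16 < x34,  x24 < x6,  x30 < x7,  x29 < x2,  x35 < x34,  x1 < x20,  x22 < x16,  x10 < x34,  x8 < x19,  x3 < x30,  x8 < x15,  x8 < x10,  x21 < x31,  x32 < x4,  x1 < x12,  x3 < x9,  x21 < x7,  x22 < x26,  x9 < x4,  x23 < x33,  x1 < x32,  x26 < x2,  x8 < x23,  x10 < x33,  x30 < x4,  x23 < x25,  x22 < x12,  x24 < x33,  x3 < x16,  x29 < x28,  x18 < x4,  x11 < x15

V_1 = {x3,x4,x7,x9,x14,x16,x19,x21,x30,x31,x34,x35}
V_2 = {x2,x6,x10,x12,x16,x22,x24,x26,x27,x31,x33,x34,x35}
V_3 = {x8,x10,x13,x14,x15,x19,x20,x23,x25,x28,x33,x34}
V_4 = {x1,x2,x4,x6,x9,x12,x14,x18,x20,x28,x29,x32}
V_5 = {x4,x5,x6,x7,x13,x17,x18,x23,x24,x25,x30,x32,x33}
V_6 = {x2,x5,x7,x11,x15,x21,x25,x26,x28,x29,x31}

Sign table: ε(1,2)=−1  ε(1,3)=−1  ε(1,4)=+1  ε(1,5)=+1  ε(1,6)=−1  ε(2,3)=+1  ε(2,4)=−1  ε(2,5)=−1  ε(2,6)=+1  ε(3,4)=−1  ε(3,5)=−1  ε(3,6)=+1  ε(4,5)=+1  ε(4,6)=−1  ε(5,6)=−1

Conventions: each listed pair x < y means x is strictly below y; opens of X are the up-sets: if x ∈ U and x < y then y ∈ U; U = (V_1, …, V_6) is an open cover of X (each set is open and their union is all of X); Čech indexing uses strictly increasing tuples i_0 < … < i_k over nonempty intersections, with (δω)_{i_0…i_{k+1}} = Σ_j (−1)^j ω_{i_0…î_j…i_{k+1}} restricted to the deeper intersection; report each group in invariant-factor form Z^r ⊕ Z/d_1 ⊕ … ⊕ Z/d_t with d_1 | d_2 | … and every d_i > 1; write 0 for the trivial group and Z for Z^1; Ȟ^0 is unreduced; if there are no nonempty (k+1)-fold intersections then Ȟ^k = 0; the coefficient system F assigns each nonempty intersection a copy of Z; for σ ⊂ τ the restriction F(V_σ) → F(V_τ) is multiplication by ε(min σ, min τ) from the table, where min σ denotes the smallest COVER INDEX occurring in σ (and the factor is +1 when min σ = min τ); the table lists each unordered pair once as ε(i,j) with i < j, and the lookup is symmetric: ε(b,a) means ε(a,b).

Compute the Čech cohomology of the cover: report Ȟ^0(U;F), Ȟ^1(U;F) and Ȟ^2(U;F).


Ȟ^0 ≅ Z,  Ȟ^1 ≅ 0,  Ȟ^2 ≅ Z/2

nonempty overlaps:
  V12={x16,x31,x34,x35} V13={x14,x19,x34} V14={x4,x9,x14} V15={x4,x7,x30} V16={x7,x21,x31} V23={x10,x33,x34} V24={x2,x6,x12} V25={x6,x24,x33} V26={x2,x26,x31} V34={x14,x20,x28} V35={x13,x23,x25,x33} V36={x15,x25,x28} V45={x4,x6,x18,x32} V46={x2,x28,x29} V56={x5,x7,x25}
  V123={x34} V126={x31} V134={x14} V145={x4} V156={x7} V235={x33} V245={x6} V246={x2} V346={x28} V356={x25}
C dims 6,15,10; δ0: rk 5, SNF 1^5; δ1: rk 10, SNF 1^9·2
degree 0: 6−5−0 = 1 → Ȟ^0 ≅ Z
degree 1: 15−10−5 = 0 → Ȟ^1 ≅ 0
degree 2: 10−0−10 = 0 plus torsion [2] → Ȟ^2 ≅ Z/2


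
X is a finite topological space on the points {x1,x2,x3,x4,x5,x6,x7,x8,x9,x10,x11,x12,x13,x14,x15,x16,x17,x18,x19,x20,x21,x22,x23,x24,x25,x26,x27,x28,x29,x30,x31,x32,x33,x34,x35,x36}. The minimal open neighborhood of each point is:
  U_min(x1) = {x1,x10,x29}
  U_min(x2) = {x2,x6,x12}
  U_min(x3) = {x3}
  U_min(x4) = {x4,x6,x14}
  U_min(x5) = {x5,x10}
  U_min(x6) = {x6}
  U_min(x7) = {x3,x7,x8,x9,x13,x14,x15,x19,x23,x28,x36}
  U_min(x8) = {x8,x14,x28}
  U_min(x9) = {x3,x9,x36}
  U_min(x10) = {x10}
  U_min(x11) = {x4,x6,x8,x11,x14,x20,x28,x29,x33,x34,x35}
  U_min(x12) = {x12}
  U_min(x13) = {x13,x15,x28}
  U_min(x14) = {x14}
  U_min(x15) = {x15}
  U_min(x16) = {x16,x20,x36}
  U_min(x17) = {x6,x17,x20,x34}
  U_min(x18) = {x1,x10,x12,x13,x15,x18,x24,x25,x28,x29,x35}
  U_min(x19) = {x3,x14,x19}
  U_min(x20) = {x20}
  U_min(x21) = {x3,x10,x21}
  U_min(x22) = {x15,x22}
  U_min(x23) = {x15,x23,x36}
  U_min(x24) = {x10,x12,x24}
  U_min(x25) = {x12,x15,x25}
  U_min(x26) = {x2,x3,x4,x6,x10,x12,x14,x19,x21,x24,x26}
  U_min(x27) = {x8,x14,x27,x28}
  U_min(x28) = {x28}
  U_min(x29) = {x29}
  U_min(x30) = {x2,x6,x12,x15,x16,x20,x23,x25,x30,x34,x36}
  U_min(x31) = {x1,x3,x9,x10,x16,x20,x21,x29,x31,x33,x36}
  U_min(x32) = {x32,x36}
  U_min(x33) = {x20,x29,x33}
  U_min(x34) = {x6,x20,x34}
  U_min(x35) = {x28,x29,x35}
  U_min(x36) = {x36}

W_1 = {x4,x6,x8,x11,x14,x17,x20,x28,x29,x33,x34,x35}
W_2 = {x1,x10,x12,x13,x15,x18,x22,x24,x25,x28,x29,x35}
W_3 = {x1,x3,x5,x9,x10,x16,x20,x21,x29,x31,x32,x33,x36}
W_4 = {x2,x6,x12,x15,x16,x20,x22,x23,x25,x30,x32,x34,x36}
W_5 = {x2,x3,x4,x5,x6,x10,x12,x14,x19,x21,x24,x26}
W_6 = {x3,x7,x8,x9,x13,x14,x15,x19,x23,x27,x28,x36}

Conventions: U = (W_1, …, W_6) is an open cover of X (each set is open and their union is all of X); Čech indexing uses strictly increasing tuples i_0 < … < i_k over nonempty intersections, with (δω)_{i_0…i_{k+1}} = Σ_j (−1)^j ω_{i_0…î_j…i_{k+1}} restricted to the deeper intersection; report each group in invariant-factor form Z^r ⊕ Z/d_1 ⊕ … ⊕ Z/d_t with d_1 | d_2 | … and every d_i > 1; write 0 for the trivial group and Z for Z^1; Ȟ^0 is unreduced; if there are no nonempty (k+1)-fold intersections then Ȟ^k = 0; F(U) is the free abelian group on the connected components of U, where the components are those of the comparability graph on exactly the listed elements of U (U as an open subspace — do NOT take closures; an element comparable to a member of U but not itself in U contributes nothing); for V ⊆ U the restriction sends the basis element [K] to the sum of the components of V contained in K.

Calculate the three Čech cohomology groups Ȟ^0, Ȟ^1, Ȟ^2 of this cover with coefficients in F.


Ȟ^0(U;F) ≅ Z; Ȟ^1(U;F) ≅ 0; Ȟ^2(U;F) ≅ Z/2

nonempty intersections:
  W12={x28,x29,x35} W13={x20,x29,x33} W14={x6,x20,x34} W15={x4,x6,x14} W16={x8,x14,x28} W23={x1,x10,x29} W24={x12,x15,x22,x25} W25={x10,x12,x24} W26={x13,x15,x28} W34={x16,x20,x32,x36} W35={x3,x5,x10,x21} W36={x3,x9,x36} W45={x2,x6,x12} W46={x15,x23,x36} W56={x3,x14,x19}
  W123={x29} W126={x28} W134={x20} W145={x6} W156={x14} W235={x10} W245={x12} W246={x15} W346={x36} W356={x3}
components per intersection:
  W1: {x4,x6,x8,x11,x14,x17,x20,x28,x29,x33,x34,x35}
  W2: {x1,x10,x12,x13,x15,x18,x22,x24,x25,x28,x29,x35}
  W3: {x1,x3,x5,x9,x10,x16,x20,x21,x29,x31,x32,x33,x36}
  W4: {x2,x6,x12,x15,x16,x20,x22,x23,x25,x30,x32,x34,x36}
  W5: {x2,x3,x4,x5,x6,x10,x12,x14,x19,x21,x24,x26}
  W6: {x3,x7,x8,x9,x13,x14,x15,x19,x23,x27,x28,x36}
  W12: {x28,x29,x35}
  W13: {x20,x29,x33}
  W14: {x6,x20,x34}
  W15: {x4,x6,x14}
  W16: {x8,x14,x28}
  W23: {x1,x10,x29}
  W24: {x12,x15,x22,x25}
  W25: {x10,x12,x24}
  W26: {x13,x15,x28}
  W34: {x16,x20,x32,x36}
  W35: {x3,x5,x10,x21}
  W36: {x3,x9,x36}
  W45: {x2,x6,x12}
  W46: {x15,x23,x36}
  W56: {x3,x14,x19}
  W123: {x29}
  W126: {x28}
  W134: {x20}
  W145: {x6}
  W156: {x14}
  W235: {x10}
  W245: {x12}
  W246: {x15}
  W346: {x36}
  W356: {x3}
C dims 6,15,10; δ0: rk 5, SNF 1^5; δ1: rk 10, SNF 1^9·2
Ȟ^0: (6−5)−0=1 ⇒ Z
Ȟ^1: (15−10)−5=0 ⇒ 0
Ȟ^2: (10−0)−10=0 plus torsion [2] ⇒ Z/2


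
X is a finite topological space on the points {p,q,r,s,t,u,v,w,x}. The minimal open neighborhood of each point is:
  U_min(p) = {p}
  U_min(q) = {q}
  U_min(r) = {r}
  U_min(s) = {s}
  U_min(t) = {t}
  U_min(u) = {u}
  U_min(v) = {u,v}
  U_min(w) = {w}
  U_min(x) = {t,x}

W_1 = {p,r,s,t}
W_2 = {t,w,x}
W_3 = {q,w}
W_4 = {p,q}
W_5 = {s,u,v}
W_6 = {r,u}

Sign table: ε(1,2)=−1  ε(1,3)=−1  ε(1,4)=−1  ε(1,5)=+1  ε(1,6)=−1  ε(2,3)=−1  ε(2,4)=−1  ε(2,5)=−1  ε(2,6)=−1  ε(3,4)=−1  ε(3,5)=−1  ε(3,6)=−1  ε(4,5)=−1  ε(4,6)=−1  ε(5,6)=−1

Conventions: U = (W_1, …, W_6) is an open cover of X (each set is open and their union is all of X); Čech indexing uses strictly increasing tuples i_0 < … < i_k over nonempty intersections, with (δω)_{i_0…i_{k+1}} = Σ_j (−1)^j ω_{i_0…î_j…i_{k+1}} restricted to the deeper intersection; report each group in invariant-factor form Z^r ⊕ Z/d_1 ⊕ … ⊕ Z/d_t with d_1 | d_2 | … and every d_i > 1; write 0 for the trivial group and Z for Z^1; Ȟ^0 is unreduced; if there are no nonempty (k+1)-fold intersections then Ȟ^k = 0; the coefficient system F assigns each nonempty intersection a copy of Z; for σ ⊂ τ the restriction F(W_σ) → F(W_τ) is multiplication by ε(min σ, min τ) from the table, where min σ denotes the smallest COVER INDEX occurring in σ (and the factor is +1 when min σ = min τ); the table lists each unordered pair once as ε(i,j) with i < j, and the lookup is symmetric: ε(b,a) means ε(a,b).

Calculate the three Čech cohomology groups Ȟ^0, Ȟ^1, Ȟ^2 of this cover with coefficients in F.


Ȟ^0 = Z, Ȟ^1 = Z^2, Ȟ^2 = 0

nonempty overlaps:
  W12={t} W14={p} W15={s} W16={r} W23={w} W34={q} W56={u}
C dims 6,7; δ0: rk 5, SNF 1^5
degree 0: 6−5−0 = 1 → Ȟ^0 ≅ Z
degree 1: 7−0−5 = 2 → Ȟ^1 ≅ Z^2
degree 2: 0−0−0 = 0 → Ȟ^2 ≅ 0


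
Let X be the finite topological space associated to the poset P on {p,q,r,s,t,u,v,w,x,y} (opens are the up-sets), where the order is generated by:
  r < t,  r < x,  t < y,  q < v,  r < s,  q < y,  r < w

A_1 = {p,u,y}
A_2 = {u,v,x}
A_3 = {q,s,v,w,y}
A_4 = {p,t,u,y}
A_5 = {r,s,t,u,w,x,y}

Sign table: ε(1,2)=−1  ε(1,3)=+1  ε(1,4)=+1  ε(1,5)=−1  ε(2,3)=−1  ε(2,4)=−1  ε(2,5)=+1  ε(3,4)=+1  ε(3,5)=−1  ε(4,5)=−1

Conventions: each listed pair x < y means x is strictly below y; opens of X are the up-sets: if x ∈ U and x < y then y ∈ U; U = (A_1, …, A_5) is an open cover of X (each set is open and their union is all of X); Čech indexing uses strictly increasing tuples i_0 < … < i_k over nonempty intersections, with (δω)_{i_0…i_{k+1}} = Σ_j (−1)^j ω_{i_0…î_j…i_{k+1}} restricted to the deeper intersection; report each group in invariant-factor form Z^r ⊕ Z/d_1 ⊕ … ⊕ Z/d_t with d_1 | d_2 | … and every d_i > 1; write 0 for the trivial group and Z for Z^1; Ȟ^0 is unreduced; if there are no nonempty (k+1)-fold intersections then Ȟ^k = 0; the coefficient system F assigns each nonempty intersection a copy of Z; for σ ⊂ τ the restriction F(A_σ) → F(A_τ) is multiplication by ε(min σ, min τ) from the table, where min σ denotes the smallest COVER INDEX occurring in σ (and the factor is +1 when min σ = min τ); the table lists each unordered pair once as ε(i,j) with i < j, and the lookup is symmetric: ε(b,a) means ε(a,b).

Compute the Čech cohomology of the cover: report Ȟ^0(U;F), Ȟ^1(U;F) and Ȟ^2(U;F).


Ȟ^0 ≅ Z; Ȟ^1 ≅ Z; Ȟ^2 ≅ 0

nerve of the cover:
  A12={u} A13={y} A14={p,u,y} A15={u,y} A23={v} A24={u} A25={u,x} A34={y} A35={s,w,y} A45={t,u,y}
  A124={u} A125={u} A134={y} A135={y} A145={u,y} A245={u} A345={y}
  A1245={u} A1345={y}
C dims 5,10,7,2; δ0: rk 4, SNF 1^4; δ1: rk 5, SNF 1^5; δ2: rk 2, SNF 1^2
Ȟ^0 = (5 − 4) − 0 = 1, so Ȟ^0 ≅ Z
Ȟ^1 = (10 − 5) − 4 = 1, so Ȟ^1 ≅ Z
Ȟ^2 = (7 − 2) − 5 = 0, so Ȟ^2 ≅ 0


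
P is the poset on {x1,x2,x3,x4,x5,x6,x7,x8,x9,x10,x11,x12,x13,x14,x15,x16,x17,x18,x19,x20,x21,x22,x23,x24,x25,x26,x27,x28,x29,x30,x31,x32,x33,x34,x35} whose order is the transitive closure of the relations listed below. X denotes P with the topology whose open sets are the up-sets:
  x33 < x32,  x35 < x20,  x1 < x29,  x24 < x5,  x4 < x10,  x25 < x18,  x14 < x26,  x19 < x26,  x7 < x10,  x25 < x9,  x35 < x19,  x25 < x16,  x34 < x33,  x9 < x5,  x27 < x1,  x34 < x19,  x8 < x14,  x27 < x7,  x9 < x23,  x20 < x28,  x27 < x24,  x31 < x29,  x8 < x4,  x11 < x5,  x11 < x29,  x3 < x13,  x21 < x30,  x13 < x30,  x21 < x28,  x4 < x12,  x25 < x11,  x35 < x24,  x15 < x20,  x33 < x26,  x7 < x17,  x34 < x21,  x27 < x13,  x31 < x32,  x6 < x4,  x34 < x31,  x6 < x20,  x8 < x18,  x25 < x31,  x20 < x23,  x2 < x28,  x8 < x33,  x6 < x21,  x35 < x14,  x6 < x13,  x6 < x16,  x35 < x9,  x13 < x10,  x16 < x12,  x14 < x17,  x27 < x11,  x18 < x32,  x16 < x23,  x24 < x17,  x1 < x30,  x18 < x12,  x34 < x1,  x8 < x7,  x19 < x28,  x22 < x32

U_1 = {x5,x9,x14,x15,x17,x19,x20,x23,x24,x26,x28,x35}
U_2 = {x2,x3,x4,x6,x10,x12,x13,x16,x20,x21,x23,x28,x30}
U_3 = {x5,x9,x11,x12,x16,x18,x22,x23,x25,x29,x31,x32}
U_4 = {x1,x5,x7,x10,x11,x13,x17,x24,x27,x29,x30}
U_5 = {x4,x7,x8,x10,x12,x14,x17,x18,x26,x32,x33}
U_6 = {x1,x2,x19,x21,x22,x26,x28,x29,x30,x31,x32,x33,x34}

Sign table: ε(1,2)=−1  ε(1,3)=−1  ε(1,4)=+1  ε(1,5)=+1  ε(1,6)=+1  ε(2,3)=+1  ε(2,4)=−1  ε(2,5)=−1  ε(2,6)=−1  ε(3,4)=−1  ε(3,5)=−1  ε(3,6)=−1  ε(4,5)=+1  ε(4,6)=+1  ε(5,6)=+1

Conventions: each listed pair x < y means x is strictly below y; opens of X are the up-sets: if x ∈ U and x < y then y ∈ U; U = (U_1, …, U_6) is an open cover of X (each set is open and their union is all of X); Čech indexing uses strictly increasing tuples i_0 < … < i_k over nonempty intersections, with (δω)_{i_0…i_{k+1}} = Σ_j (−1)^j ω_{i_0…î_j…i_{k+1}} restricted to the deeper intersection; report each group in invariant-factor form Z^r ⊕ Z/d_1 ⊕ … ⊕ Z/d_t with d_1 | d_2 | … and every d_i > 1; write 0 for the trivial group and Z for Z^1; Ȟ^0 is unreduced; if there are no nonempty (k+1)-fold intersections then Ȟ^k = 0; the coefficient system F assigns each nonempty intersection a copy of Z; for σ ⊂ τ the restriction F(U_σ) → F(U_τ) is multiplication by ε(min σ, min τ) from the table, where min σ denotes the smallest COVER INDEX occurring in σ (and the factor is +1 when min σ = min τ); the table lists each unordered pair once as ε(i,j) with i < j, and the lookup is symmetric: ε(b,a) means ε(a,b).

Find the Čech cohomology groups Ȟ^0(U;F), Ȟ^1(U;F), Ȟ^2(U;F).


Ȟ^0 ≅ Z,  Ȟ^1 ≅ 0,  Ȟ^2 ≅ Z/2

cover nerve:
  U12={x20,x23,x28} U13={x5,x9,x23} U14={x5,x17,x24} U15={x14,x17,x26} U16={x19,x26,x28} U23={x12,x16,x23} U24={x10,x13,x30} U25={x4,x10,x12} U26={x2,x21,x28,x30} U34={x5,x11,x29} U35={x12,x18,x32} U36={x22,x29,x31,x32} U45={x7,x10,x17} U46={x1,x29,x30} U56={x26,x32,x33}
  U123={x23} U126={x28} U134={x5} U145={x17} U156={x26} U235={x12} U245={x10} U246={x30} U346={x29} U356={x32}
C dims 6,15,10; δ0: rk 5, SNF 1^5; δ1: rk 10, SNF 1^9·2
Ȟ^0: (6−5)−0=1 ⇒ Z
Ȟ^1: (15−10)−5=0 ⇒ 0
Ȟ^2: (10−0)−10=0 plus torsion [2] ⇒ Z/2


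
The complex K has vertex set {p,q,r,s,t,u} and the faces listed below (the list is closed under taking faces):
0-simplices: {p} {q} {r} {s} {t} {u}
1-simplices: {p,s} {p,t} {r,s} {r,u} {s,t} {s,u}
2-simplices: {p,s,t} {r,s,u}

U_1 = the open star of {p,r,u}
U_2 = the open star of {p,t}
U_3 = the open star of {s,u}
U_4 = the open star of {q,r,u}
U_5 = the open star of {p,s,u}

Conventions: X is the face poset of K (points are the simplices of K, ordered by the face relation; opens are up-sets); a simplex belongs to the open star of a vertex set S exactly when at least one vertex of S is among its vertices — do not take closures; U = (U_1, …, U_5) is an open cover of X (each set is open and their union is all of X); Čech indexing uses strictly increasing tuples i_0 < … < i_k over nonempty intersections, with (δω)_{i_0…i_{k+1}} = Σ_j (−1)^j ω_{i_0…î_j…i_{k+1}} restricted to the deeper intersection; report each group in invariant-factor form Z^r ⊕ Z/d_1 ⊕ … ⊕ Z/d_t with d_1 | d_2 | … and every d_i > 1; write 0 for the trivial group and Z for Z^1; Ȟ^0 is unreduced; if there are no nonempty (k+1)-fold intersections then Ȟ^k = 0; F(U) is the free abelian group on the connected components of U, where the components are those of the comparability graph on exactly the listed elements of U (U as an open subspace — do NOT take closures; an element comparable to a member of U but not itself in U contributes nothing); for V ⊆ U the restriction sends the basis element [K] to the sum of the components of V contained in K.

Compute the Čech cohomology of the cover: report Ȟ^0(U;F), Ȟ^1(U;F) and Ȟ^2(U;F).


intersection data:
  U1={{p},{r},{u},{p,s},{p,t},{r,s},{r,u},{s,u},{p,s,t},{r,s,u}} U2={{p},{t},{p,s},{p,t},{s,t},{p,s,t}} U3={{s},{u},{p,s},{r,s},{r,u},{s,t},{s,u},{p,s,t},{r,s,u}} U4={{q},{r},{u},{r,s},{r,u},{s,u},{r,s,u}} U5={{p},{s},{u},{p,s},{p,t},{r,s},{r,u},{s,t},{s,u},{p,s,t},{r,s,u}}
  U12={{p},{p,s},{p,t},{p,s,t}} U13={{u},{p,s},{r,s},{r,u},{s,u},{p,s,t},{r,s,u}} U14={{r},{u},{r,s},{r,u},{s,u},{r,s,u}} U15={{p},{u},{p,s},{p,t},{r,s},{r,u},{s,u},{p,s,t},{r,s,u}} U23={{p,s},{s,t},{p,s,t}} U25={{p},{p,s},{p,t},{s,t},{p,s,t}} U34={{u},{r,s},{r,u},{s,u},{r,s,u}} U35={{s},{u},{p,s},{r,s},{r,u},{s,t},{s,u},{p,s,t},{r,s,u}} U45={{u},{r,s},{r,u},{s,u},{r,s,u}}
  U123={{p,s},{p,s,t}} U125={{p},{p,s},{p,t},{p,s,t}} U134={{u},{r,s},{r,u},{s,u},{r,s,u}} U135={{u},{p,s},{r,s},{r,u},{s,u},{p,s,t},{r,s,u}} U145={{u},{r,s},{r,u},{s,u},{r,s,u}} U235={{p,s},{s,t},{p,s,t}} U345={{u},{r,s},{r,u},{s,u},{r,s,u}}
  U1235={{p,s},{p,s,t}} U1345={{u},{r,s},{r,u},{s,u},{r,s,u}}
components per intersection:
  U1: {{p},{p,s},{p,t},{p,s,t}} {{r},{u},{r,s},{r,u},{s,u},{r,s,u}}
  U2: {{p},{t},{p,s},{p,t},{s,t},{p,s,t}}
  U3: {{s},{u},{p,s},{r,s},{r,u},{s,t},{s,u},{p,s,t},{r,s,u}}
  U4: {{q}} {{r},{u},{r,s},{r,u},{s,u},{r,s,u}}
  U5: {{p},{s},{u},{p,s},{p,t},{r,s},{r,u},{s,t},{s,u},{p,s,t},{r,s,u}}
  U12: {{p},{p,s},{p,t},{p,s,t}}
  U13: {{u},{r,s},{r,u},{s,u},{r,s,u}} {{p,s},{p,s,t}}
  U14: {{r},{u},{r,s},{r,u},{s,u},{r,s,u}}
  U15: {{p},{p,s},{p,t},{p,s,t}} {{u},{r,s},{r,u},{s,u},{r,s,u}}
  U23: {{p,s},{s,t},{p,s,t}}
  U25: {{p},{p,s},{p,t},{s,t},{p,s,t}}
  U34: {{u},{r,s},{r,u},{s,u},{r,s,u}}
  U35: {{s},{u},{p,s},{r,s},{r,u},{s,t},{s,u},{p,s,t},{r,s,u}}
  U45: {{u},{r,s},{r,u},{s,u},{r,s,u}}
  U123: {{p,s},{p,s,t}}
  U125: {{p},{p,s},{p,t},{p,s,t}}
  U134: {{u},{r,s},{r,u},{s,u},{r,s,u}}
  U135: {{u},{r,s},{r,u},{s,u},{r,s,u}} {{p,s},{p,s,t}}
  U145: {{u},{r,s},{r,u},{s,u},{r,s,u}}
  U235: {{p,s},{s,t},{p,s,t}}
  U345: {{u},{r,s},{r,u},{s,u},{r,s,u}}
  U1235: {{p,s},{p,s,t}}
  U1345: {{u},{r,s},{r,u},{s,u},{r,s,u}}
C dims 7,11,8,2; δ0: rk 5, SNF 1^5; δ1: rk 6, SNF 1^6; δ2: rk 2, SNF 1^2
Ȟ^0 = (7 − 5) − 0 = 2, so Ȟ^0 ≅ Z^2
Ȟ^1 = (11 − 6) − 5 = 0, so Ȟ^1 ≅ 0
Ȟ^2 = (8 − 2) − 6 = 0, so Ȟ^2 ≅ 0

Ȟ^0(U;F) ≅ Z^2,  Ȟ^1(U;F) ≅ 0,  Ȟ^2(U;F) ≅ 0


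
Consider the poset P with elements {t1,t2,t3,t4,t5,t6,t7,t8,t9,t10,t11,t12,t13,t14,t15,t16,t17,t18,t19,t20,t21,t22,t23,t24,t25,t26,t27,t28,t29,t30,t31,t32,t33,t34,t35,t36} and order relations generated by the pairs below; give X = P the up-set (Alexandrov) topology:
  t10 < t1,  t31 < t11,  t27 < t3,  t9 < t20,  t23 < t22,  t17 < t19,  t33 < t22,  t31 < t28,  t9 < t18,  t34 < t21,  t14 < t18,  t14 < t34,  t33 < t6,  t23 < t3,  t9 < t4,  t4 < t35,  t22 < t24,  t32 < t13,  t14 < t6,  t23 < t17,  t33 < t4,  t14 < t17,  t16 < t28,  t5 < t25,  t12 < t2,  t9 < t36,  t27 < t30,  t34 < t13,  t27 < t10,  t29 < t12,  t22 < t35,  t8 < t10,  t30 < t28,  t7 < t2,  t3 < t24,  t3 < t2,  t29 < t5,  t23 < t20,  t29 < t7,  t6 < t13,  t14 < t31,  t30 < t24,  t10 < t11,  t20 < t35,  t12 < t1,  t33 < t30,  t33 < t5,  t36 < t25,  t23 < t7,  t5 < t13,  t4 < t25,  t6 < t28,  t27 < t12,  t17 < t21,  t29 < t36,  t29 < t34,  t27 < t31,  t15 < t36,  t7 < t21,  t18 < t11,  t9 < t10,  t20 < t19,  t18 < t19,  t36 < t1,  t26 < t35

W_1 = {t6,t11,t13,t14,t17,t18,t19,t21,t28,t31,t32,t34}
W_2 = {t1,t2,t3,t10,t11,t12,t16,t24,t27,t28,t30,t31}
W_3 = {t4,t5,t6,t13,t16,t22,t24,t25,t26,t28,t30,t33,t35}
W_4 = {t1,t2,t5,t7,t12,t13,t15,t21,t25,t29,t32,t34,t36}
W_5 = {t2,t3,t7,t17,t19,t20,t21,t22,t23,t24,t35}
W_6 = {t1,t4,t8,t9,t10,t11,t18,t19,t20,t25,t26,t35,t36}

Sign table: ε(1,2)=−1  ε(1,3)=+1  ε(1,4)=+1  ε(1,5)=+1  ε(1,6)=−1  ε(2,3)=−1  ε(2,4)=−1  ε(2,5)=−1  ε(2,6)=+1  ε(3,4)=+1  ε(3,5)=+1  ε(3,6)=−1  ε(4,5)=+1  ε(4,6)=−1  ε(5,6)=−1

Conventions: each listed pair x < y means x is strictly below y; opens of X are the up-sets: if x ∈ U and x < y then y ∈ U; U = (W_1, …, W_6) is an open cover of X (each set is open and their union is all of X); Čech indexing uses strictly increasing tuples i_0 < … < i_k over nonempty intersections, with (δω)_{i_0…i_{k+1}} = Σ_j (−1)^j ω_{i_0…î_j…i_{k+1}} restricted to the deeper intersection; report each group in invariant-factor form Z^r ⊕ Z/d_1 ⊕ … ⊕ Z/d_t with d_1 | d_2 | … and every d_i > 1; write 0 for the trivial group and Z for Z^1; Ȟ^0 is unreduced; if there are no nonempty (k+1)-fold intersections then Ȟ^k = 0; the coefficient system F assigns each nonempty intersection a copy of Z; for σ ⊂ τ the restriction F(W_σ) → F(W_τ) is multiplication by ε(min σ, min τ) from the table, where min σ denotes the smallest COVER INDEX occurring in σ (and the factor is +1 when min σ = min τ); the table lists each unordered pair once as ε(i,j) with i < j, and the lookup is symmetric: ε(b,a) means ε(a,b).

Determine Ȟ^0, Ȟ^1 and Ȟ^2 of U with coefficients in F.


Ȟ^0 ≅ Z, Ȟ^1 ≅ 0, Ȟ^2 ≅ Z/2

nerve of the cover:
  W12={t11,t28,t31} W13={t6,t13,t28} W14={t13,t21,t32,t34} W15={t17,t19,t21} W16={t11,t18,t19} W23={t16,t24,t28,t30} W24={t1,t2,t12} W25={t2,t3,t24} W26={t1,t10,t11} W34={t5,t13,t25} W35={t22,t24,t35} W36={t4,t25,t26,t35} W45={t2,t7,t21} W46={t1,t25,t36} W56={t19,t20,t35}
  W123={t28} W126={t11} W134={t13} W145={t21} W156={t19} W235={t24} W245={t2} W246={t1} W346={t25} W356={t35}
C dims 6,15,10; δ0: rk 5, SNF 1^5; δ1: rk 10, SNF 1^9·2
Ȟ^0 = (6 − 5) − 0 = 1, so Ȟ^0 ≅ Z
Ȟ^1 = (15 − 10) − 5 = 0, so Ȟ^1 ≅ 0
Ȟ^2 = (10 − 0) − 10 = 0 plus torsion [2], so Ȟ^2 ≅ Z/2


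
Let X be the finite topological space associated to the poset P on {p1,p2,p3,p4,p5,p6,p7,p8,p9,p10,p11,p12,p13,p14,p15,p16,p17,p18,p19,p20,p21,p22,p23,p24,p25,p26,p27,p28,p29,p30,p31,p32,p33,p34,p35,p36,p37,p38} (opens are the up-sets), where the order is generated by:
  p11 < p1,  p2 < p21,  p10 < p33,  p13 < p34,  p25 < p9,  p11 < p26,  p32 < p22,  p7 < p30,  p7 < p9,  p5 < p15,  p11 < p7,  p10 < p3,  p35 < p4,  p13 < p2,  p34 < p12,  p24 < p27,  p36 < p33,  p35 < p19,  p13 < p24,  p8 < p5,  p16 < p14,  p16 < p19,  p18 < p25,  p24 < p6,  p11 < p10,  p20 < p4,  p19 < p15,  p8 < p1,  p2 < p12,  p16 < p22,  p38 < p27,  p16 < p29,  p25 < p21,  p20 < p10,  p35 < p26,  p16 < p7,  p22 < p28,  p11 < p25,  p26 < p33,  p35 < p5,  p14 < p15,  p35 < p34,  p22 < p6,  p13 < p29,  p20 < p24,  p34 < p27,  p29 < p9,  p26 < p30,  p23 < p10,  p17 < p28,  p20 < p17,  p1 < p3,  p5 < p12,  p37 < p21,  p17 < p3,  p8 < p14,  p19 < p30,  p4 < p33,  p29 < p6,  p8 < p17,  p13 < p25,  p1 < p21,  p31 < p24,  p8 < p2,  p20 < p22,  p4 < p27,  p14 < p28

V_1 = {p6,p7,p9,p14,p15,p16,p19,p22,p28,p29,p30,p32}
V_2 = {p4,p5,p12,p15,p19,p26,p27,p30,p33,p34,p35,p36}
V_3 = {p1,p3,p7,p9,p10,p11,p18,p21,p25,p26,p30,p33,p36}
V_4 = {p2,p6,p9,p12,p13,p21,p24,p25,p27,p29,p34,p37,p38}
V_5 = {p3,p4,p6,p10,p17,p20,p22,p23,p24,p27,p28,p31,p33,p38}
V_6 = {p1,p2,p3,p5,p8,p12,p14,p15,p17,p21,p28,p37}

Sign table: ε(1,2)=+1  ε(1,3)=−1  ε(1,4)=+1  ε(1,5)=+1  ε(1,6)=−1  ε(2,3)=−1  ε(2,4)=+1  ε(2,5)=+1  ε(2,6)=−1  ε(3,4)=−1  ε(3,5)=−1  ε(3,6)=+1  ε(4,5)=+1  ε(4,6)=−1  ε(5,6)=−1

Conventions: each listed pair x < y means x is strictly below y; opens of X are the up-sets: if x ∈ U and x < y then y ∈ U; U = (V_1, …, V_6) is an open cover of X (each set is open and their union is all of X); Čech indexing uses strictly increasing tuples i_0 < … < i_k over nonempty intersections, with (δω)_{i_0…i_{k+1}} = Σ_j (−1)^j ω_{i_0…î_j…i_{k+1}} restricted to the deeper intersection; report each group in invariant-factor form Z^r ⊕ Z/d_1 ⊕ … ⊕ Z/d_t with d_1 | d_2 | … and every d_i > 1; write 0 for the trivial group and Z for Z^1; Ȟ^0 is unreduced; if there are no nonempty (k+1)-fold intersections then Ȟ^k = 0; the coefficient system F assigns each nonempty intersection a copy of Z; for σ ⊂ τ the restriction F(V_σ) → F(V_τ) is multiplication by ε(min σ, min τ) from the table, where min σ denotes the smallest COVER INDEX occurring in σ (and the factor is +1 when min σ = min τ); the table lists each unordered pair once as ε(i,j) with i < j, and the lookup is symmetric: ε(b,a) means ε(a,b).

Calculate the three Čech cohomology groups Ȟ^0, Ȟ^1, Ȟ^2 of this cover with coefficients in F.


nonempty intersections:
  V12={p15,p19,p30} V13={p7,p9,p30} V14={p6,p9,p29} V15={p6,p22,p28} V16={p14,p15,p28} V23={p26,p30,p33,p36} V24={p12,p27,p34} V25={p4,p27,p33} V26={p5,p12,p15} V34={p9,p21,p25} V35={p3,p10,p33} V36={p1,p3,p21} V45={p6,p24,p27,p38} V46={p2,p12,p21,p37} V56={p3,p17,p28}
  V123={p30} V126={p15} V134={p9} V145={p6} V156={p28} V235={p33} V245={p27} V246={p12} V346={p21} V356={p3}
C dims 6,15,10; δ0: rk 5, SNF 1^5; δ1: rk 10, SNF 1^9·2
Ȟ^0: (6−5)−0=1 ⇒ Z
Ȟ^1: (15−10)−5=0 ⇒ 0
Ȟ^2: (10−0)−10=0 plus torsion [2] ⇒ Z/2

Ȟ^0 ≅ Z, Ȟ^1 ≅ 0 and Ȟ^2 ≅ Z/2
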